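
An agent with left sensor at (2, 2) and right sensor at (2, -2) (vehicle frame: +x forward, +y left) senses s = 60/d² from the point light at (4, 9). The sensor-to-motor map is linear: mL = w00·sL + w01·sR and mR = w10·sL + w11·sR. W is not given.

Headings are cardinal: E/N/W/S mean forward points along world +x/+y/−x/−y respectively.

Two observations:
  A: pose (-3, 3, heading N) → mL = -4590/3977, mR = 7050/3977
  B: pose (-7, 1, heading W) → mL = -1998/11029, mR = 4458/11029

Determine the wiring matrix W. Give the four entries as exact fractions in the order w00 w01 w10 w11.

obs A: pose=(-3,3,N) → sL=60/97, sR=60/41, mL=-4590/3977, mR=7050/3977
obs B: pose=(-7,1,W) → sL=60/269, sR=12/41, mL=-1998/11029, mR=4458/11029
sensor matrix S = [[60/97, 60/41], [60/269, 12/41]]; det S = -155520/1069813
solve [mL_A; mL_B] = S·[w00; w01] and [mR_A; mR_B] = S·[w10; w11]:
  w00 = 1/2, w01 = -1, w10 = 1/2, w11 = 1

1/2 -1 1/2 1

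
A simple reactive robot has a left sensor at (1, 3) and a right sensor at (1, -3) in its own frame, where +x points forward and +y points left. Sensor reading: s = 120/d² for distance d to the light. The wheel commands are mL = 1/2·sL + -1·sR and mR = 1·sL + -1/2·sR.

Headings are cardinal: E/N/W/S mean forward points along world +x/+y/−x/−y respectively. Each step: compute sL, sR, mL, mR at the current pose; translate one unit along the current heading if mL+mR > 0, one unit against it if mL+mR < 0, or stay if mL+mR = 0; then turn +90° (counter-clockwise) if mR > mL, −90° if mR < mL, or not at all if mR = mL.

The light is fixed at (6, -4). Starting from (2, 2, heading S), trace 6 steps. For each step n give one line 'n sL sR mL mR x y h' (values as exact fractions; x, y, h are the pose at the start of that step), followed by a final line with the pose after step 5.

n=0: pose=(2,2,S); sL=60/13, sR=60/37; mL=330/481, mR=1830/481; mL+mR=2160/481 → advance +1; mR−mL=1500/481 → turn +1·90°
n=1: pose=(2,1,E); sL=120/73, sR=120/13; mL=-7980/949, mR=-2820/949; mL+mR=-10800/949 → advance -1; mR−mL=5160/949 → turn +1·90°
n=2: pose=(1,1,N); sL=6/5, sR=3; mL=-12/5, mR=-3/10; mL+mR=-27/10 → advance -1; mR−mL=21/10 → turn +1·90°
n=3: pose=(1,0,W); sL=120/37, sR=24/17; mL=132/629, mR=1596/629; mL+mR=1728/629 → advance +1; mR−mL=1464/629 → turn +1·90°
n=4: pose=(0,0,S); sL=20/3, sR=4/3; mL=2, mR=6; mL+mR=8 → advance +1; mR−mL=4 → turn +1·90°
n=5: pose=(0,-1,E); sL=120/61, sR=24/5; mL=-1164/305, mR=-132/305; mL+mR=-1296/305 → advance -1; mR−mL=1032/305 → turn +1·90°

0 60/13 60/37 330/481 1830/481 2 2 S
1 120/73 120/13 -7980/949 -2820/949 2 1 E
2 6/5 3 -12/5 -3/10 1 1 N
3 120/37 24/17 132/629 1596/629 1 0 W
4 20/3 4/3 2 6 0 0 S
5 120/61 24/5 -1164/305 -132/305 0 -1 E
final -1 -1 N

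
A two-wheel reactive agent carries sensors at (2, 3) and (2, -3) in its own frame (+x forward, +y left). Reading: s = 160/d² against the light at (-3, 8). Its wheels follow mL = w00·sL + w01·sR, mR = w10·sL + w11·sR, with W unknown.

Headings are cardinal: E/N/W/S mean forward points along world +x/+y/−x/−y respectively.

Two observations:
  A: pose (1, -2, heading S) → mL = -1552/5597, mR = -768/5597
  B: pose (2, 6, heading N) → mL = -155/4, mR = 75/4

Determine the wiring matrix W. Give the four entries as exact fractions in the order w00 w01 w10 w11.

-1 1/2 1/2 -1/2

obs A: pose=(1,-2,S) → sL=160/193, sR=32/29, mL=-1552/5597, mR=-768/5597
obs B: pose=(2,6,N) → sL=40, sR=5/2, mL=-155/4, mR=75/4
sensor matrix S = [[160/193, 32/29], [40, 5/2]]; det S = -235440/5597
solve [mL_A; mL_B] = S·[w00; w01] and [mR_A; mR_B] = S·[w10; w11]:
  w00 = -1, w01 = 1/2, w10 = 1/2, w11 = -1/2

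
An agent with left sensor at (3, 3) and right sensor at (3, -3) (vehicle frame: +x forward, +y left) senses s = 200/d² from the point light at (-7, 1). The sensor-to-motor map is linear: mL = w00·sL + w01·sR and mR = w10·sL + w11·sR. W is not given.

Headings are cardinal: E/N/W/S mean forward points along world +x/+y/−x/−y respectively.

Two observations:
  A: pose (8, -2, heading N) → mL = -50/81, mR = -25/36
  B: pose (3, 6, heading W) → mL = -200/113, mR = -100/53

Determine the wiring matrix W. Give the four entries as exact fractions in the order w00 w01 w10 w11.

0 -1 -1/2 0

obs A: pose=(8,-2,N) → sL=25/18, sR=50/81, mL=-50/81, mR=-25/36
obs B: pose=(3,6,W) → sL=200/53, sR=200/113, mL=-200/113, mR=-100/53
sensor matrix S = [[25/18, 50/81], [200/53, 200/113]]; det S = 62500/485109
solve [mL_A; mL_B] = S·[w00; w01] and [mR_A; mR_B] = S·[w10; w11]:
  w00 = 0, w01 = -1, w10 = -1/2, w11 = 0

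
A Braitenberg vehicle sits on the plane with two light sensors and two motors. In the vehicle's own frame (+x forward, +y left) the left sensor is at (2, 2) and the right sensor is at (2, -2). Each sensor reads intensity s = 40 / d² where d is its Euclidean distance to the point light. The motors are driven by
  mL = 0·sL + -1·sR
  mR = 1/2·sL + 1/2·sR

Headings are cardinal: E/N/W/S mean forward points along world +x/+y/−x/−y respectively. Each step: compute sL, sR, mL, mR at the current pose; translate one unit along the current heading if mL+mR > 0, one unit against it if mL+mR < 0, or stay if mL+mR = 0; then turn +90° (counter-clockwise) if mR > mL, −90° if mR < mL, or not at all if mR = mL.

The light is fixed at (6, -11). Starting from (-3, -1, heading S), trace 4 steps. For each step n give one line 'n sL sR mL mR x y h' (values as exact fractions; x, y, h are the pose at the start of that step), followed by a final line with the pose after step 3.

n=0: pose=(-3,-1,S); sL=40/113, sR=8/37; mL=-8/37, mR=1192/4181; mL+mR=288/4181 → advance +1; mR−mL=2096/4181 → turn +1·90°
n=1: pose=(-3,-2,E); sL=4/17, sR=20/49; mL=-20/49, mR=268/833; mL+mR=-72/833 → advance -1; mR−mL=608/833 → turn +1·90°
n=2: pose=(-4,-2,N); sL=8/53, sR=8/37; mL=-8/37, mR=360/1961; mL+mR=-64/1961 → advance -1; mR−mL=784/1961 → turn +1·90°
n=3: pose=(-4,-3,W); sL=2/9, sR=10/61; mL=-10/61, mR=106/549; mL+mR=16/549 → advance +1; mR−mL=196/549 → turn +1·90°

0 40/113 8/37 -8/37 1192/4181 -3 -1 S
1 4/17 20/49 -20/49 268/833 -3 -2 E
2 8/53 8/37 -8/37 360/1961 -4 -2 N
3 2/9 10/61 -10/61 106/549 -4 -3 W
final -5 -3 S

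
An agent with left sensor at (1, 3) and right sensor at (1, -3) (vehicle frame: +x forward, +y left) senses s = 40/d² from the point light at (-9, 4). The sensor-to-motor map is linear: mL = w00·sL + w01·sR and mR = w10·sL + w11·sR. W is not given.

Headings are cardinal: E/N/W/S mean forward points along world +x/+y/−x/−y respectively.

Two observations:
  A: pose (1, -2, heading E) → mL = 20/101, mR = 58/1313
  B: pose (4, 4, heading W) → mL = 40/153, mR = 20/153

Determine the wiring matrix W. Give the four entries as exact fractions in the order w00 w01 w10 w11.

obs A: pose=(1,-2,E) → sL=4/13, sR=20/101, mL=20/101, mR=58/1313
obs B: pose=(4,4,W) → sL=40/153, sR=40/153, mL=40/153, mR=20/153
sensor matrix S = [[4/13, 20/101], [40/153, 40/153]]; det S = 640/22321
solve [mL_A; mL_B] = S·[w00; w01] and [mR_A; mR_B] = S·[w10; w11]:
  w00 = 0, w01 = 1, w10 = -1/2, w11 = 1

0 1 -1/2 1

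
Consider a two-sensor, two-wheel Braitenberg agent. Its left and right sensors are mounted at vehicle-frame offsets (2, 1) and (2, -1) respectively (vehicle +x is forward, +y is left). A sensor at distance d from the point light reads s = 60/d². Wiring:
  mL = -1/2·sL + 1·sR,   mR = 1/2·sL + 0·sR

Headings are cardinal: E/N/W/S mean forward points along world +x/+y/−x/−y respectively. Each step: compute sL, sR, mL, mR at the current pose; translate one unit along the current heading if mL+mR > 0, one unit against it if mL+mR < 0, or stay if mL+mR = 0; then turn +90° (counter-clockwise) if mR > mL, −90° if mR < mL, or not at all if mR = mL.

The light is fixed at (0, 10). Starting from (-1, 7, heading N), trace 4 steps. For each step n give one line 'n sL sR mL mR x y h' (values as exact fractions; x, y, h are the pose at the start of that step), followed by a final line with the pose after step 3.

0 12 60 54 6 -1 7 N
1 30 6 -9 15 -1 8 E
2 60 60 30 30 0 8 N
3 30 30 15 15 0 9 N
final 0 10 N

n=0: pose=(-1,7,N); sL=12, sR=60; mL=54, mR=6; mL+mR=60 → advance +1; mR−mL=-48 → turn -1·90°
n=1: pose=(-1,8,E); sL=30, sR=6; mL=-9, mR=15; mL+mR=6 → advance +1; mR−mL=24 → turn +1·90°
n=2: pose=(0,8,N); sL=60, sR=60; mL=30, mR=30; mL+mR=60 → advance +1; mR−mL=0 → turn +0·90°
n=3: pose=(0,9,N); sL=30, sR=30; mL=15, mR=15; mL+mR=30 → advance +1; mR−mL=0 → turn +0·90°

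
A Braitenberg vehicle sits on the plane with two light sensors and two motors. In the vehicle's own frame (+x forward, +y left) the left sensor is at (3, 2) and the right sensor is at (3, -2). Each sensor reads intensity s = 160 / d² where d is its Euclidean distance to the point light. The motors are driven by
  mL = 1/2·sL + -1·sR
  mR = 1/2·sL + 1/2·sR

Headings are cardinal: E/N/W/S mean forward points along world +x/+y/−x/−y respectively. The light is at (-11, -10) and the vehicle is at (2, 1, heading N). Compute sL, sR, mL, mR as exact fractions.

left sensor world pos  = (0, 4); dL² = 317
right sensor world pos = (4, 4); dR² = 421
sL = 160/317 = 160/317
sR = 160/421 = 160/421
mL = 1/2·sL + -1·sR = -17040/133457
mR = 1/2·sL + 1/2·sR = 59040/133457

160/317 160/421 -17040/133457 59040/133457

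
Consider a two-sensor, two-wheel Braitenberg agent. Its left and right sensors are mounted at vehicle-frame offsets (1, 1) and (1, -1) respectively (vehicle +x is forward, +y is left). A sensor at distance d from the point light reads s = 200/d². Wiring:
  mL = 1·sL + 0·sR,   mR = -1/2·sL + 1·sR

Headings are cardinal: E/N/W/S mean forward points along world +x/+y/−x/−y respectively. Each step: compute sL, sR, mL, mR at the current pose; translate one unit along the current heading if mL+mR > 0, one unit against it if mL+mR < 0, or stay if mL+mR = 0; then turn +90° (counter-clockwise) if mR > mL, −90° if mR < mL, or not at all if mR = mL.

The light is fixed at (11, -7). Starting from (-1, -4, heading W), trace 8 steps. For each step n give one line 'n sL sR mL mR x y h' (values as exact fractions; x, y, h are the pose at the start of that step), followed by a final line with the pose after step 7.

n=0: pose=(-1,-4,W); sL=200/173, sR=40/37; mL=200/173, mR=3220/6401; mL+mR=10620/6401 → advance +1; mR−mL=-4180/6401 → turn -1·90°
n=1: pose=(-2,-4,N); sL=50/53, sR=5/4; mL=50/53, mR=165/212; mL+mR=365/212 → advance +1; mR−mL=-35/212 → turn -1·90°
n=2: pose=(-2,-3,E); sL=200/169, sR=200/153; mL=200/169, mR=18500/25857; mL+mR=49100/25857 → advance +1; mR−mL=-12100/25857 → turn -1·90°
n=3: pose=(-1,-3,S); sL=20/13, sR=100/89; mL=20/13, mR=410/1157; mL+mR=2190/1157 → advance +1; mR−mL=-1370/1157 → turn -1·90°
n=4: pose=(-1,-4,W); sL=200/173, sR=40/37; mL=200/173, mR=3220/6401; mL+mR=10620/6401 → advance +1; mR−mL=-4180/6401 → turn -1·90°
n=5: pose=(-2,-4,N); sL=50/53, sR=5/4; mL=50/53, mR=165/212; mL+mR=365/212 → advance +1; mR−mL=-35/212 → turn -1·90°
n=6: pose=(-2,-3,E); sL=200/169, sR=200/153; mL=200/169, mR=18500/25857; mL+mR=49100/25857 → advance +1; mR−mL=-12100/25857 → turn -1·90°
n=7: pose=(-1,-3,S); sL=20/13, sR=100/89; mL=20/13, mR=410/1157; mL+mR=2190/1157 → advance +1; mR−mL=-1370/1157 → turn -1·90°

0 200/173 40/37 200/173 3220/6401 -1 -4 W
1 50/53 5/4 50/53 165/212 -2 -4 N
2 200/169 200/153 200/169 18500/25857 -2 -3 E
3 20/13 100/89 20/13 410/1157 -1 -3 S
4 200/173 40/37 200/173 3220/6401 -1 -4 W
5 50/53 5/4 50/53 165/212 -2 -4 N
6 200/169 200/153 200/169 18500/25857 -2 -3 E
7 20/13 100/89 20/13 410/1157 -1 -3 S
final -1 -4 W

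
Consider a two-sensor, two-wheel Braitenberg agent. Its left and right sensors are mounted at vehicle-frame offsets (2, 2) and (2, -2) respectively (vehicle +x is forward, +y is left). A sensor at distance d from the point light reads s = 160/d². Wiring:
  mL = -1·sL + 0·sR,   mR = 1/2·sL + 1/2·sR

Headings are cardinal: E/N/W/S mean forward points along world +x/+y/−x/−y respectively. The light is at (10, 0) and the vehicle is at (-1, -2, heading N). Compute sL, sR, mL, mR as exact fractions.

160/169 160/81 -160/169 20000/13689

left sensor world pos  = (-3, 0); dL² = 169
right sensor world pos = (1, 0); dR² = 81
sL = 160/169 = 160/169
sR = 160/81 = 160/81
mL = -1·sL + 0·sR = -160/169
mR = 1/2·sL + 1/2·sR = 20000/13689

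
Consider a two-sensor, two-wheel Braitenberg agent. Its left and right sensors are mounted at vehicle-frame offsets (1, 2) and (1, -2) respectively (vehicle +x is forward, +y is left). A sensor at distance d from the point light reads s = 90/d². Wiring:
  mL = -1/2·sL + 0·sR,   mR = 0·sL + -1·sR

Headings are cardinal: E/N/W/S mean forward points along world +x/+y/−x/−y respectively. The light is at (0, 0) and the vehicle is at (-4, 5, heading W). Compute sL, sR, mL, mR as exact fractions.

left sensor world pos  = (-5, 3); dL² = 34
right sensor world pos = (-5, 7); dR² = 74
sL = 90/34 = 45/17
sR = 90/74 = 45/37
mL = -1/2·sL + 0·sR = -45/34
mR = 0·sL + -1·sR = -45/37

45/17 45/37 -45/34 -45/37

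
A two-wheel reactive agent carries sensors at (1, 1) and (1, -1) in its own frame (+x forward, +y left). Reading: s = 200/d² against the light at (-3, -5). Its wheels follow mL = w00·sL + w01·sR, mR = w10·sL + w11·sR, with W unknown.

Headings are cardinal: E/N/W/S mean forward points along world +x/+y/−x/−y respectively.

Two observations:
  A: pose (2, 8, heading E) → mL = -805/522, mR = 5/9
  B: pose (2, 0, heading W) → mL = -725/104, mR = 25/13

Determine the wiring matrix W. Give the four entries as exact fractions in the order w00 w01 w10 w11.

obs A: pose=(2,8,E) → sL=25/29, sR=10/9, mL=-805/522, mR=5/9
obs B: pose=(2,0,W) → sL=25/4, sR=50/13, mL=-725/104, mR=25/13
sensor matrix S = [[25/29, 10/9], [25/4, 50/13]]; det S = -24625/6786
solve [mL_A; mL_B] = S·[w00; w01] and [mR_A; mR_B] = S·[w10; w11]:
  w00 = -1/2, w01 = -1, w10 = 0, w11 = 1/2

-1/2 -1 0 1/2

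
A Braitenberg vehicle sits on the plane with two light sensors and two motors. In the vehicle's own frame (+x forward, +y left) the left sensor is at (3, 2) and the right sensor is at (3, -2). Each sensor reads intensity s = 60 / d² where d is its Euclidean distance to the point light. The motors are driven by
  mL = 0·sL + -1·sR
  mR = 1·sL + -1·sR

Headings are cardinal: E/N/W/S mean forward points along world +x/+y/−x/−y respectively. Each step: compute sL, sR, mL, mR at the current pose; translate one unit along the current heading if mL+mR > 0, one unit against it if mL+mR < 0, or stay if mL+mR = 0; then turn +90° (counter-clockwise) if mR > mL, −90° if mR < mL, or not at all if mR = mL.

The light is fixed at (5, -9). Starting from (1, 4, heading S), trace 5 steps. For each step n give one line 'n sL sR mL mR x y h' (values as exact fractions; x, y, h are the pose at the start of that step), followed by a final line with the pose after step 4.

0 15/26 15/34 -15/34 30/221 1 4 S
1 60/257 12/29 -12/29 -1344/7453 1 5 E
2 30/169 30/149 -30/149 -600/25181 0 5 N
3 12/37 60/289 -60/289 1248/10693 0 4 W
4 15/26 15/34 -15/34 30/221 1 4 S
final 1 5 E

n=0: pose=(1,4,S); sL=15/26, sR=15/34; mL=-15/34, mR=30/221; mL+mR=-135/442 → advance -1; mR−mL=15/26 → turn +1·90°
n=1: pose=(1,5,E); sL=60/257, sR=12/29; mL=-12/29, mR=-1344/7453; mL+mR=-4428/7453 → advance -1; mR−mL=60/257 → turn +1·90°
n=2: pose=(0,5,N); sL=30/169, sR=30/149; mL=-30/149, mR=-600/25181; mL+mR=-5670/25181 → advance -1; mR−mL=30/169 → turn +1·90°
n=3: pose=(0,4,W); sL=12/37, sR=60/289; mL=-60/289, mR=1248/10693; mL+mR=-972/10693 → advance -1; mR−mL=12/37 → turn +1·90°
n=4: pose=(1,4,S); sL=15/26, sR=15/34; mL=-15/34, mR=30/221; mL+mR=-135/442 → advance -1; mR−mL=15/26 → turn +1·90°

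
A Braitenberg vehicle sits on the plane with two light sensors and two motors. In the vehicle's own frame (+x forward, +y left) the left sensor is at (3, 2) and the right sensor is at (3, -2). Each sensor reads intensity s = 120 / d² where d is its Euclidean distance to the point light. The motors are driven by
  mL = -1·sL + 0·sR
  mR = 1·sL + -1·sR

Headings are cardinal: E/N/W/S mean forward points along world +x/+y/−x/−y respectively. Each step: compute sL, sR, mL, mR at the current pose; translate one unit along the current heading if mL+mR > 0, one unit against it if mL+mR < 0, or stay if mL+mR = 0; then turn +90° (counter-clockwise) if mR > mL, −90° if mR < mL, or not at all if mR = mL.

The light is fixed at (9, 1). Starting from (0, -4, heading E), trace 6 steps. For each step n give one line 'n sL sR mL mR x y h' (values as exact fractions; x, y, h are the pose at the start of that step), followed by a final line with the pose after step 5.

n=0: pose=(0,-4,E); sL=8/3, sR=24/17; mL=-8/3, mR=64/51; mL+mR=-24/17 → advance -1; mR−mL=200/51 → turn +1·90°
n=1: pose=(-1,-4,N); sL=30/37, sR=30/17; mL=-30/37, mR=-600/629; mL+mR=-30/17 → advance -1; mR−mL=-90/629 → turn -1·90°
n=2: pose=(-1,-5,E); sL=24/13, sR=120/113; mL=-24/13, mR=1152/1469; mL+mR=-120/113 → advance -1; mR−mL=3864/1469 → turn +1·90°
n=3: pose=(-2,-5,N); sL=60/89, sR=4/3; mL=-60/89, mR=-176/267; mL+mR=-4/3 → advance -1; mR−mL=4/267 → turn +1·90°
n=4: pose=(-2,-6,W); sL=120/277, sR=120/221; mL=-120/277, mR=-6720/61217; mL+mR=-120/221 → advance -1; mR−mL=19800/61217 → turn +1·90°
n=5: pose=(-1,-6,S); sL=30/41, sR=30/61; mL=-30/41, mR=600/2501; mL+mR=-30/61 → advance -1; mR−mL=2430/2501 → turn +1·90°

0 8/3 24/17 -8/3 64/51 0 -4 E
1 30/37 30/17 -30/37 -600/629 -1 -4 N
2 24/13 120/113 -24/13 1152/1469 -1 -5 E
3 60/89 4/3 -60/89 -176/267 -2 -5 N
4 120/277 120/221 -120/277 -6720/61217 -2 -6 W
5 30/41 30/61 -30/41 600/2501 -1 -6 S
final -1 -5 E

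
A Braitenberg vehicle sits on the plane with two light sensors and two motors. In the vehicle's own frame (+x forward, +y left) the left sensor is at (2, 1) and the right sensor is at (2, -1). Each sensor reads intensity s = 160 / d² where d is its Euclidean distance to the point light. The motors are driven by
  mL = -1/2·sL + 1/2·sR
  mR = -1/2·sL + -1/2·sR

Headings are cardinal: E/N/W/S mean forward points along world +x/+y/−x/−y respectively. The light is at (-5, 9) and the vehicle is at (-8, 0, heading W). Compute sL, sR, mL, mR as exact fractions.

left sensor world pos  = (-10, -1); dL² = 125
right sensor world pos = (-10, 1); dR² = 89
sL = 160/125 = 32/25
sR = 160/89 = 160/89
mL = -1/2·sL + 1/2·sR = 576/2225
mR = -1/2·sL + -1/2·sR = -3424/2225

32/25 160/89 576/2225 -3424/2225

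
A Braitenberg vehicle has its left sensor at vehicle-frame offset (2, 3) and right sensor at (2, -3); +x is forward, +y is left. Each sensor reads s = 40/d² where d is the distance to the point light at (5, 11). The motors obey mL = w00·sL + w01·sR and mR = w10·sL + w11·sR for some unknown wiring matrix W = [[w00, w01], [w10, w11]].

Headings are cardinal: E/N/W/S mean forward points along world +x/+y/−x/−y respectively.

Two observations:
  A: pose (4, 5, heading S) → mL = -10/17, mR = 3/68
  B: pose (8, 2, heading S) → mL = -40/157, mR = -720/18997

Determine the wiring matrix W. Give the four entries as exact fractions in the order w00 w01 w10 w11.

-1 0 1/2 -1/2

obs A: pose=(4,5,S) → sL=10/17, sR=1/2, mL=-10/17, mR=3/68
obs B: pose=(8,2,S) → sL=40/157, sR=40/121, mL=-40/157, mR=-720/18997
sensor matrix S = [[10/17, 1/2], [40/157, 40/121]]; det S = 21660/322949
solve [mL_A; mL_B] = S·[w00; w01] and [mR_A; mR_B] = S·[w10; w11]:
  w00 = -1, w01 = 0, w10 = 1/2, w11 = -1/2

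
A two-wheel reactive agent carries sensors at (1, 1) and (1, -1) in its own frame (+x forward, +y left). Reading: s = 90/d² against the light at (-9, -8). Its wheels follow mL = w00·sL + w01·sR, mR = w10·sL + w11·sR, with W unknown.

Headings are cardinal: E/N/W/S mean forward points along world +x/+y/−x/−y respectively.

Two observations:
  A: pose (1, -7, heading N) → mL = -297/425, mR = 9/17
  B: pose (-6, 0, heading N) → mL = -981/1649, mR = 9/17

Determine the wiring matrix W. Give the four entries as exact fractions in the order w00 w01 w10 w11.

obs A: pose=(1,-7,N) → sL=18/17, sR=18/25, mL=-297/425, mR=9/17
obs B: pose=(-6,0,N) → sL=18/17, sR=90/97, mL=-981/1649, mR=9/17
sensor matrix S = [[18/17, 18/25], [18/17, 90/97]]; det S = 9072/41225
solve [mL_A; mL_B] = S·[w00; w01] and [mR_A; mR_B] = S·[w10; w11]:
  w00 = -1, w01 = 1/2, w10 = 1/2, w11 = 0

-1 1/2 1/2 0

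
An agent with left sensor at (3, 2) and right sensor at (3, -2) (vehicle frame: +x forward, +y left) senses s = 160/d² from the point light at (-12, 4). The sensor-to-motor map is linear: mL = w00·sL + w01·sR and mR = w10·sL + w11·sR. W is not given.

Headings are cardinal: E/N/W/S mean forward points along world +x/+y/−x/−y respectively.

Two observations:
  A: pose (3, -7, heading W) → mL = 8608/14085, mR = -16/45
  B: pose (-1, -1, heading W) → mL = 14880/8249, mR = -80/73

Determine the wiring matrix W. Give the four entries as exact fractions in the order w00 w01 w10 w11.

1/2 1/2 0 -1/2

obs A: pose=(3,-7,W) → sL=160/313, sR=32/45, mL=8608/14085, mR=-16/45
obs B: pose=(-1,-1,W) → sL=160/113, sR=160/73, mL=14880/8249, mR=-80/73
sensor matrix S = [[160/313, 32/45], [160/113, 160/73]]; det S = 2637824/23237433
solve [mL_A; mL_B] = S·[w00; w01] and [mR_A; mR_B] = S·[w10; w11]:
  w00 = 1/2, w01 = 1/2, w10 = 0, w11 = -1/2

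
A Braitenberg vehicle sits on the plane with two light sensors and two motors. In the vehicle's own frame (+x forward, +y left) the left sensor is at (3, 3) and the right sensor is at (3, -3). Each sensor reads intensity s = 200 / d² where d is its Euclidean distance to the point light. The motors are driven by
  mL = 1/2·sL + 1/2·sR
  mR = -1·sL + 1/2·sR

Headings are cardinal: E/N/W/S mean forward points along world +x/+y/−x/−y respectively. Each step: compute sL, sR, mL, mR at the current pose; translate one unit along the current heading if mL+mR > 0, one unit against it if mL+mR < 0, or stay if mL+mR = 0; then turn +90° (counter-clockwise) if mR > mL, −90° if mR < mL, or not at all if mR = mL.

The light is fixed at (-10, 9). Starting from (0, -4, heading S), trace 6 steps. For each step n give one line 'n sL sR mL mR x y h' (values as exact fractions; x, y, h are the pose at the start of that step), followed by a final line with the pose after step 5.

n=0: pose=(0,-4,S); sL=8/17, sR=40/61; mL=584/1037, mR=-148/1037; mL+mR=436/1037 → advance +1; mR−mL=-12/17 → turn -1·90°
n=1: pose=(0,-5,W); sL=100/169, sR=20/17; mL=2540/2873, mR=-10/2873; mL+mR=2530/2873 → advance +1; mR−mL=-150/169 → turn -1·90°
n=2: pose=(-1,-5,N); sL=200/157, sR=40/53; mL=8440/8321, mR=-7460/8321; mL+mR=980/8321 → advance +1; mR−mL=-300/157 → turn -1·90°
n=3: pose=(-1,-4,E); sL=50/61, sR=1/2; mL=161/244, mR=-139/244; mL+mR=11/122 → advance +1; mR−mL=-75/61 → turn -1·90°
n=4: pose=(0,-4,S); sL=8/17, sR=40/61; mL=584/1037, mR=-148/1037; mL+mR=436/1037 → advance +1; mR−mL=-12/17 → turn -1·90°
n=5: pose=(0,-5,W); sL=100/169, sR=20/17; mL=2540/2873, mR=-10/2873; mL+mR=2530/2873 → advance +1; mR−mL=-150/169 → turn -1·90°

0 8/17 40/61 584/1037 -148/1037 0 -4 S
1 100/169 20/17 2540/2873 -10/2873 0 -5 W
2 200/157 40/53 8440/8321 -7460/8321 -1 -5 N
3 50/61 1/2 161/244 -139/244 -1 -4 E
4 8/17 40/61 584/1037 -148/1037 0 -4 S
5 100/169 20/17 2540/2873 -10/2873 0 -5 W
final -1 -5 N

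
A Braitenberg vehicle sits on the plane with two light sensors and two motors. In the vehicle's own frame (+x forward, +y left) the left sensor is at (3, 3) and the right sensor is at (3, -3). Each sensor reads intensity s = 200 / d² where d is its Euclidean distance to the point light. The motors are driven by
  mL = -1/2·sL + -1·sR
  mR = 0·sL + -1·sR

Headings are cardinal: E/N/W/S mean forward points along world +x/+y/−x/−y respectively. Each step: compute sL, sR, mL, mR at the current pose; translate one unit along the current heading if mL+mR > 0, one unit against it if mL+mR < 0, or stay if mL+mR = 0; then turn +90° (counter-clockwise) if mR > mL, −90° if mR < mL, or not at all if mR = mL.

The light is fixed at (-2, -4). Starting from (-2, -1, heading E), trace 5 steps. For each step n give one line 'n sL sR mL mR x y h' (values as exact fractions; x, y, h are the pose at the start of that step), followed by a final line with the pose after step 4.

0 40/9 200/9 -220/9 -200/9 -2 -1 E
1 50/13 5 -90/13 -5 -3 -1 N
2 200/17 200/41 -7500/697 -200/41 -3 -2 W
3 20 20 -30 -20 -2 -2 S
4 40/9 200/9 -220/9 -200/9 -2 -1 E
final -3 -1 N

n=0: pose=(-2,-1,E); sL=40/9, sR=200/9; mL=-220/9, mR=-200/9; mL+mR=-140/3 → advance -1; mR−mL=20/9 → turn +1·90°
n=1: pose=(-3,-1,N); sL=50/13, sR=5; mL=-90/13, mR=-5; mL+mR=-155/13 → advance -1; mR−mL=25/13 → turn +1·90°
n=2: pose=(-3,-2,W); sL=200/17, sR=200/41; mL=-7500/697, mR=-200/41; mL+mR=-10900/697 → advance -1; mR−mL=100/17 → turn +1·90°
n=3: pose=(-2,-2,S); sL=20, sR=20; mL=-30, mR=-20; mL+mR=-50 → advance -1; mR−mL=10 → turn +1·90°
n=4: pose=(-2,-1,E); sL=40/9, sR=200/9; mL=-220/9, mR=-200/9; mL+mR=-140/3 → advance -1; mR−mL=20/9 → turn +1·90°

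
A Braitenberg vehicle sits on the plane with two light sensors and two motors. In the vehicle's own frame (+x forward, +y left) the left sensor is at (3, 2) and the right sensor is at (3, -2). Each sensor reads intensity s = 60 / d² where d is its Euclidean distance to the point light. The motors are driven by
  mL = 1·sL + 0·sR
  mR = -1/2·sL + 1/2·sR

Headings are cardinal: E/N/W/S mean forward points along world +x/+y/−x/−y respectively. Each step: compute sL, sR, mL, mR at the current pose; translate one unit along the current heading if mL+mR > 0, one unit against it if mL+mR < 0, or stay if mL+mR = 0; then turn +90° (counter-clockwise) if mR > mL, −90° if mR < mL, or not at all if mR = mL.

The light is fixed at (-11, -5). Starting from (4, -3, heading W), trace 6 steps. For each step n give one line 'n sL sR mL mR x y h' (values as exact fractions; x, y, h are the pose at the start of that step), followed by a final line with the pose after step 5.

n=0: pose=(4,-3,W); sL=5/12, sR=3/8; mL=5/12, mR=-1/48; mL+mR=19/48 → advance +1; mR−mL=-7/16 → turn -1·90°
n=1: pose=(3,-3,N); sL=60/169, sR=60/281; mL=60/169, mR=-3360/47489; mL+mR=13500/47489 → advance +1; mR−mL=-20220/47489 → turn -1·90°
n=2: pose=(3,-2,E); sL=30/157, sR=6/29; mL=30/157, mR=36/4553; mL+mR=906/4553 → advance +1; mR−mL=-834/4553 → turn -1·90°
n=3: pose=(4,-2,S); sL=60/289, sR=60/169; mL=60/289, mR=3600/48841; mL+mR=13740/48841 → advance +1; mR−mL=-6540/48841 → turn -1·90°
n=4: pose=(4,-3,W); sL=5/12, sR=3/8; mL=5/12, mR=-1/48; mL+mR=19/48 → advance +1; mR−mL=-7/16 → turn -1·90°
n=5: pose=(3,-3,N); sL=60/169, sR=60/281; mL=60/169, mR=-3360/47489; mL+mR=13500/47489 → advance +1; mR−mL=-20220/47489 → turn -1·90°

0 5/12 3/8 5/12 -1/48 4 -3 W
1 60/169 60/281 60/169 -3360/47489 3 -3 N
2 30/157 6/29 30/157 36/4553 3 -2 E
3 60/289 60/169 60/289 3600/48841 4 -2 S
4 5/12 3/8 5/12 -1/48 4 -3 W
5 60/169 60/281 60/169 -3360/47489 3 -3 N
final 3 -2 E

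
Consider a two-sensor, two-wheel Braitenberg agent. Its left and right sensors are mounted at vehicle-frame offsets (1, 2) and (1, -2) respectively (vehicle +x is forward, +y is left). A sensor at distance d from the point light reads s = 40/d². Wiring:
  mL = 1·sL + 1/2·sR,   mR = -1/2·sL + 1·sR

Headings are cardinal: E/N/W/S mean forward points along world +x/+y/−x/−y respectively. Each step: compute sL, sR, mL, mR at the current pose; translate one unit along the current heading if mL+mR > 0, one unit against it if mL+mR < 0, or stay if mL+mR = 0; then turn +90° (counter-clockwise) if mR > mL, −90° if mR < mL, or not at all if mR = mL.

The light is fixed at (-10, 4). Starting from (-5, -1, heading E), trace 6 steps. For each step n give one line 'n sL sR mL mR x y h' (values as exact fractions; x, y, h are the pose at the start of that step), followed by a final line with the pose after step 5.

0 8/9 8/17 172/153 4/153 -5 -1 E
1 2/5 10/13 51/65 37/65 -4 -1 S
2 40/89 40/41 3420/3649 2740/3649 -4 -2 W
3 20/17 20/37 910/629 -30/629 -5 -2 N
4 8/9 8/17 172/153 4/153 -5 -1 E
5 2/5 10/13 51/65 37/65 -4 -1 S
final -4 -2 W

n=0: pose=(-5,-1,E); sL=8/9, sR=8/17; mL=172/153, mR=4/153; mL+mR=176/153 → advance +1; mR−mL=-56/51 → turn -1·90°
n=1: pose=(-4,-1,S); sL=2/5, sR=10/13; mL=51/65, mR=37/65; mL+mR=88/65 → advance +1; mR−mL=-14/65 → turn -1·90°
n=2: pose=(-4,-2,W); sL=40/89, sR=40/41; mL=3420/3649, mR=2740/3649; mL+mR=6160/3649 → advance +1; mR−mL=-680/3649 → turn -1·90°
n=3: pose=(-5,-2,N); sL=20/17, sR=20/37; mL=910/629, mR=-30/629; mL+mR=880/629 → advance +1; mR−mL=-940/629 → turn -1·90°
n=4: pose=(-5,-1,E); sL=8/9, sR=8/17; mL=172/153, mR=4/153; mL+mR=176/153 → advance +1; mR−mL=-56/51 → turn -1·90°
n=5: pose=(-4,-1,S); sL=2/5, sR=10/13; mL=51/65, mR=37/65; mL+mR=88/65 → advance +1; mR−mL=-14/65 → turn -1·90°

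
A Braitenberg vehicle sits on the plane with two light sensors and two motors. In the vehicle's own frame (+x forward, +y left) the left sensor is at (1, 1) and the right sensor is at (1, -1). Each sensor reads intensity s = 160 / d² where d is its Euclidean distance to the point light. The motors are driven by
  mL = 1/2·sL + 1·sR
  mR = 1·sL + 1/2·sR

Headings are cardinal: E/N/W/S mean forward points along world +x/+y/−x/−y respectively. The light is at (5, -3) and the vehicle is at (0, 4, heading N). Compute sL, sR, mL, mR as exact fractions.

left sensor world pos  = (-1, 5); dL² = 100
right sensor world pos = (1, 5); dR² = 80
sL = 160/100 = 8/5
sR = 160/80 = 2
mL = 1/2·sL + 1·sR = 14/5
mR = 1·sL + 1/2·sR = 13/5

8/5 2 14/5 13/5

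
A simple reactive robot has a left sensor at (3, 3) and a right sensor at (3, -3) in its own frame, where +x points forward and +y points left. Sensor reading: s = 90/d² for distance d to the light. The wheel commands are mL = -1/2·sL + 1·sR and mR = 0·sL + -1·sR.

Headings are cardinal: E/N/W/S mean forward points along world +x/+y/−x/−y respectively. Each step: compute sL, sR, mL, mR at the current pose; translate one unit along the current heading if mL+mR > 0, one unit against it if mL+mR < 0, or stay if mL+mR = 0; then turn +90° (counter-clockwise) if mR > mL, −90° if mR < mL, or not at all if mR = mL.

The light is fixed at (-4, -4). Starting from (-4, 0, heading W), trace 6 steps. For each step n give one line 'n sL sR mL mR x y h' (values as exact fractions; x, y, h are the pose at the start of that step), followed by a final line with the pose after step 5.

0 9 45/29 -171/58 -45/29 -4 0 W
1 90/17 18 261/17 -18 -3 0 S
2 45/4 45/34 -585/136 -45/34 -3 1 W
3 90/29 18 477/29 -18 -2 1 S
4 9 45/41 -279/82 -45/41 -2 2 W
5 2 10 9 -10 -1 2 S
final -1 3 W

n=0: pose=(-4,0,W); sL=9, sR=45/29; mL=-171/58, mR=-45/29; mL+mR=-9/2 → advance -1; mR−mL=81/58 → turn +1·90°
n=1: pose=(-3,0,S); sL=90/17, sR=18; mL=261/17, mR=-18; mL+mR=-45/17 → advance -1; mR−mL=-567/17 → turn -1·90°
n=2: pose=(-3,1,W); sL=45/4, sR=45/34; mL=-585/136, mR=-45/34; mL+mR=-45/8 → advance -1; mR−mL=405/136 → turn +1·90°
n=3: pose=(-2,1,S); sL=90/29, sR=18; mL=477/29, mR=-18; mL+mR=-45/29 → advance -1; mR−mL=-999/29 → turn -1·90°
n=4: pose=(-2,2,W); sL=9, sR=45/41; mL=-279/82, mR=-45/41; mL+mR=-9/2 → advance -1; mR−mL=189/82 → turn +1·90°
n=5: pose=(-1,2,S); sL=2, sR=10; mL=9, mR=-10; mL+mR=-1 → advance -1; mR−mL=-19 → turn -1·90°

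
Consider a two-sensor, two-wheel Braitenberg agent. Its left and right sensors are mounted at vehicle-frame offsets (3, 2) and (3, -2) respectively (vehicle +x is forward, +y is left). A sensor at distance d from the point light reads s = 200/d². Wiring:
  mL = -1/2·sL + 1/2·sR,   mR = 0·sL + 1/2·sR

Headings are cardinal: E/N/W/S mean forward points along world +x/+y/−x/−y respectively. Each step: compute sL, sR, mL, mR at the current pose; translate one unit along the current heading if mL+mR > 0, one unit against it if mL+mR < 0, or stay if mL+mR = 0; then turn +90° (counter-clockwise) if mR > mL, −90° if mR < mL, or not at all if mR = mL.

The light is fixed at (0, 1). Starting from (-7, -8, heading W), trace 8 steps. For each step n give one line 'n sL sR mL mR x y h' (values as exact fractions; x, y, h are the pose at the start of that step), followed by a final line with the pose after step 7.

n=0: pose=(-7,-8,W); sL=200/221, sR=200/149; mL=7200/32929, mR=100/149; mL+mR=29300/32929 → advance +1; mR−mL=100/221 → turn +1·90°
n=1: pose=(-8,-8,S); sL=10/9, sR=50/61; mL=-80/549, mR=25/61; mL+mR=145/549 → advance +1; mR−mL=5/9 → turn +1·90°
n=2: pose=(-8,-9,E); sL=200/89, sR=200/169; mL=-8000/15041, mR=100/169; mL+mR=900/15041 → advance +1; mR−mL=100/89 → turn +1·90°
n=3: pose=(-7,-9,N); sL=20/13, sR=100/37; mL=280/481, mR=50/37; mL+mR=930/481 → advance +1; mR−mL=10/13 → turn +1·90°
n=4: pose=(-7,-8,W); sL=200/221, sR=200/149; mL=7200/32929, mR=100/149; mL+mR=29300/32929 → advance +1; mR−mL=100/221 → turn +1·90°
n=5: pose=(-8,-8,S); sL=10/9, sR=50/61; mL=-80/549, mR=25/61; mL+mR=145/549 → advance +1; mR−mL=5/9 → turn +1·90°
n=6: pose=(-8,-9,E); sL=200/89, sR=200/169; mL=-8000/15041, mR=100/169; mL+mR=900/15041 → advance +1; mR−mL=100/89 → turn +1·90°
n=7: pose=(-7,-9,N); sL=20/13, sR=100/37; mL=280/481, mR=50/37; mL+mR=930/481 → advance +1; mR−mL=10/13 → turn +1·90°

0 200/221 200/149 7200/32929 100/149 -7 -8 W
1 10/9 50/61 -80/549 25/61 -8 -8 S
2 200/89 200/169 -8000/15041 100/169 -8 -9 E
3 20/13 100/37 280/481 50/37 -7 -9 N
4 200/221 200/149 7200/32929 100/149 -7 -8 W
5 10/9 50/61 -80/549 25/61 -8 -8 S
6 200/89 200/169 -8000/15041 100/169 -8 -9 E
7 20/13 100/37 280/481 50/37 -7 -9 N
final -7 -8 W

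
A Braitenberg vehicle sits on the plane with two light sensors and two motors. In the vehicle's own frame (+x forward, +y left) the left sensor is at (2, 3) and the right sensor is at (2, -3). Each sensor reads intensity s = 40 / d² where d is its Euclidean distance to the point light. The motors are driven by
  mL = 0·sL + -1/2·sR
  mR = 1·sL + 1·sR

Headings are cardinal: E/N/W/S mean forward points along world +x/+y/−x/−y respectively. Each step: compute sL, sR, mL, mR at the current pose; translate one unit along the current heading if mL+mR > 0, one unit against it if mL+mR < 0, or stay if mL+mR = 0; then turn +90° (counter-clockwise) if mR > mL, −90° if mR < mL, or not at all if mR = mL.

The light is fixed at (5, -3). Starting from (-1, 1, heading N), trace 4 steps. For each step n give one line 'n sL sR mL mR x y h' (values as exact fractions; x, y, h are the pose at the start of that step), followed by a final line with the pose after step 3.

0 40/117 8/9 -4/9 16/13 -1 1 N
1 10/17 5/16 -5/32 245/272 -1 2 W
2 8/5 40/109 -20/109 1072/545 -2 2 S
3 20/37 20/13 -10/13 1000/481 -2 1 E
final -1 1 N

n=0: pose=(-1,1,N); sL=40/117, sR=8/9; mL=-4/9, mR=16/13; mL+mR=92/117 → advance +1; mR−mL=196/117 → turn +1·90°
n=1: pose=(-1,2,W); sL=10/17, sR=5/16; mL=-5/32, mR=245/272; mL+mR=405/544 → advance +1; mR−mL=575/544 → turn +1·90°
n=2: pose=(-2,2,S); sL=8/5, sR=40/109; mL=-20/109, mR=1072/545; mL+mR=972/545 → advance +1; mR−mL=1172/545 → turn +1·90°
n=3: pose=(-2,1,E); sL=20/37, sR=20/13; mL=-10/13, mR=1000/481; mL+mR=630/481 → advance +1; mR−mL=1370/481 → turn +1·90°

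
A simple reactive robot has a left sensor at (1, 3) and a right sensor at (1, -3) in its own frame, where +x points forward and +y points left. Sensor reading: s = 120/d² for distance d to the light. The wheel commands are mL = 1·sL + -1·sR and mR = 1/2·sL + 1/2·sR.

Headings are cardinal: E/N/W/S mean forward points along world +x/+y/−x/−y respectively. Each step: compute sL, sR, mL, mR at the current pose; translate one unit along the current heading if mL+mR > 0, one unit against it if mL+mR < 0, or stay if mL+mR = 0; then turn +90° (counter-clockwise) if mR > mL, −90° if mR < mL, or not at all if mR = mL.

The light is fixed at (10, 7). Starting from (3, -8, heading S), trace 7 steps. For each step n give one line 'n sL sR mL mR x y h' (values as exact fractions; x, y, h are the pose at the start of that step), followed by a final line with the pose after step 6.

n=0: pose=(3,-8,S); sL=15/34, sR=30/89; mL=315/3026, mR=2355/6052; mL+mR=2985/6052 → advance +1; mR−mL=1725/6052 → turn +1·90°
n=1: pose=(3,-9,E); sL=24/41, sR=120/397; mL=4608/16277, mR=7224/16277; mL+mR=11832/16277 → advance +1; mR−mL=2616/16277 → turn +1·90°
n=2: pose=(4,-9,N); sL=20/51, sR=20/39; mL=-80/663, mR=100/221; mL+mR=220/663 → advance +1; mR−mL=380/663 → turn +1·90°
n=3: pose=(4,-8,W); sL=120/373, sR=120/193; mL=-21600/71989, mR=33960/71989; mL+mR=12360/71989 → advance +1; mR−mL=55560/71989 → turn +1·90°
n=4: pose=(3,-8,S); sL=15/34, sR=30/89; mL=315/3026, mR=2355/6052; mL+mR=2985/6052 → advance +1; mR−mL=1725/6052 → turn +1·90°
n=5: pose=(3,-9,E); sL=24/41, sR=120/397; mL=4608/16277, mR=7224/16277; mL+mR=11832/16277 → advance +1; mR−mL=2616/16277 → turn +1·90°
n=6: pose=(4,-9,N); sL=20/51, sR=20/39; mL=-80/663, mR=100/221; mL+mR=220/663 → advance +1; mR−mL=380/663 → turn +1·90°

0 15/34 30/89 315/3026 2355/6052 3 -8 S
1 24/41 120/397 4608/16277 7224/16277 3 -9 E
2 20/51 20/39 -80/663 100/221 4 -9 N
3 120/373 120/193 -21600/71989 33960/71989 4 -8 W
4 15/34 30/89 315/3026 2355/6052 3 -8 S
5 24/41 120/397 4608/16277 7224/16277 3 -9 E
6 20/51 20/39 -80/663 100/221 4 -9 N
final 4 -8 W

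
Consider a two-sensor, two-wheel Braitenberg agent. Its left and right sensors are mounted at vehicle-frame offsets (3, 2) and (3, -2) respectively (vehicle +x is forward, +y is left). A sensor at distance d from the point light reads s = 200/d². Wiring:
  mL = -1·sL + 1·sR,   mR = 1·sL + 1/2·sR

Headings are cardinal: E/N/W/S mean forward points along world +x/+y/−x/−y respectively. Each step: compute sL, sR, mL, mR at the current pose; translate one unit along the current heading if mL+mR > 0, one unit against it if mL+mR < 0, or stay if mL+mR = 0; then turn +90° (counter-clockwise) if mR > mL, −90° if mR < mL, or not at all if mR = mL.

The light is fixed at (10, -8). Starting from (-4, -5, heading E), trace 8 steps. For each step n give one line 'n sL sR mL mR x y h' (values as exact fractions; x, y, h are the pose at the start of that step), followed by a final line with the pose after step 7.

0 100/73 100/61 1200/4453 9750/4453 -4 -5 E
1 200/261 200/157 20800/40977 57500/40977 -3 -5 N
2 10/13 50/73 -80/949 1055/949 -3 -4 W
3 40/29 200/257 -4480/7453 13180/7453 -4 -4 S
4 100/73 100/61 1200/4453 9750/4453 -4 -5 E
5 200/261 200/157 20800/40977 57500/40977 -3 -5 N
6 10/13 50/73 -80/949 1055/949 -3 -4 W
7 40/29 200/257 -4480/7453 13180/7453 -4 -4 S
final -4 -5 E

n=0: pose=(-4,-5,E); sL=100/73, sR=100/61; mL=1200/4453, mR=9750/4453; mL+mR=150/61 → advance +1; mR−mL=8550/4453 → turn +1·90°
n=1: pose=(-3,-5,N); sL=200/261, sR=200/157; mL=20800/40977, mR=57500/40977; mL+mR=300/157 → advance +1; mR−mL=36700/40977 → turn +1·90°
n=2: pose=(-3,-4,W); sL=10/13, sR=50/73; mL=-80/949, mR=1055/949; mL+mR=75/73 → advance +1; mR−mL=1135/949 → turn +1·90°
n=3: pose=(-4,-4,S); sL=40/29, sR=200/257; mL=-4480/7453, mR=13180/7453; mL+mR=300/257 → advance +1; mR−mL=17660/7453 → turn +1·90°
n=4: pose=(-4,-5,E); sL=100/73, sR=100/61; mL=1200/4453, mR=9750/4453; mL+mR=150/61 → advance +1; mR−mL=8550/4453 → turn +1·90°
n=5: pose=(-3,-5,N); sL=200/261, sR=200/157; mL=20800/40977, mR=57500/40977; mL+mR=300/157 → advance +1; mR−mL=36700/40977 → turn +1·90°
n=6: pose=(-3,-4,W); sL=10/13, sR=50/73; mL=-80/949, mR=1055/949; mL+mR=75/73 → advance +1; mR−mL=1135/949 → turn +1·90°
n=7: pose=(-4,-4,S); sL=40/29, sR=200/257; mL=-4480/7453, mR=13180/7453; mL+mR=300/257 → advance +1; mR−mL=17660/7453 → turn +1·90°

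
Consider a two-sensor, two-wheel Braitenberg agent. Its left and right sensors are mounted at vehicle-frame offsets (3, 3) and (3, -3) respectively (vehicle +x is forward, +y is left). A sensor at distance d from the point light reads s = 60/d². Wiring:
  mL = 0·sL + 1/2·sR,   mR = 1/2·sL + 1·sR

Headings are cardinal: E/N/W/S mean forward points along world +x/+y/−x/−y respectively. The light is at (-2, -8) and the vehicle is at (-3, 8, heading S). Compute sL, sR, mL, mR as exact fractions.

60/173 12/37 6/37 3186/6401

left sensor world pos  = (0, 5); dL² = 173
right sensor world pos = (-6, 5); dR² = 185
sL = 60/173 = 60/173
sR = 60/185 = 12/37
mL = 0·sL + 1/2·sR = 6/37
mR = 1/2·sL + 1·sR = 3186/6401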